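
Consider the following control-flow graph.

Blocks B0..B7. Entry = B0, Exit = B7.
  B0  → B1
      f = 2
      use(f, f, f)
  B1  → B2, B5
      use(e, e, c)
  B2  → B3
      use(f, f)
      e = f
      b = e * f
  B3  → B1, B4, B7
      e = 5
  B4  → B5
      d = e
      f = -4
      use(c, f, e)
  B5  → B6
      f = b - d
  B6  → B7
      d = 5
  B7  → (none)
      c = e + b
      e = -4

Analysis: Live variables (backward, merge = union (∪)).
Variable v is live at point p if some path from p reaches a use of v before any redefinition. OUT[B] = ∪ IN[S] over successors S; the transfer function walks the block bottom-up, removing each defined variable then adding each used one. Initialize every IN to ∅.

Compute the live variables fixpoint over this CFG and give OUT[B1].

Per-block solution:
  B0:  IN={b, c, d, e}  OUT={b, c, d, e, f}
  B1:  IN={b, c, d, e, f}  OUT={b, c, d, e, f}
  B2:  IN={c, d, f}  OUT={b, c, d, f}
  B3:  IN={b, c, d, f}  OUT={b, c, d, e, f}
  B4:  IN={b, c, e}  OUT={b, d, e}
  B5:  IN={b, d, e}  OUT={b, e}
  B6:  IN={b, e}  OUT={b, e}
  B7:  IN={b, e}  OUT={}

Merge at B1: OUT[B1] = IN[B2] ⊔ IN[B5] = {b, c, d, e, f}

Answer: {b, c, d, e, f}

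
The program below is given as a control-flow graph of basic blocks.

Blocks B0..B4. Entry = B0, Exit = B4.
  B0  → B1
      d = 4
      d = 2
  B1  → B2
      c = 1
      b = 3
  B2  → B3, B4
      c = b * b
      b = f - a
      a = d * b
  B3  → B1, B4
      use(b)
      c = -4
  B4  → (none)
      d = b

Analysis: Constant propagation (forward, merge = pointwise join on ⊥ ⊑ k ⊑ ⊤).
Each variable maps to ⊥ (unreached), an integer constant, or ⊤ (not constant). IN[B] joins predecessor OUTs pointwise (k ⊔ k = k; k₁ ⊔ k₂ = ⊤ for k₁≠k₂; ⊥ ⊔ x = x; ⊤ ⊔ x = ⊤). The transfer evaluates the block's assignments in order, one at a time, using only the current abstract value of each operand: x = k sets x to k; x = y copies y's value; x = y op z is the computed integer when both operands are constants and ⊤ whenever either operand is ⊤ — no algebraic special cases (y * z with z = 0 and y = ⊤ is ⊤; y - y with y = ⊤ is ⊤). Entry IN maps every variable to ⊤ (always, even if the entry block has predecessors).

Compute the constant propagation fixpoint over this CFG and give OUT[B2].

Fixpoint table:
  B0:  IN=(all ⊤)  OUT={d:2; rest ⊤}
  B1:  IN={d:2; rest ⊤}  OUT={b:3, c:1, d:2; rest ⊤}
  B2:  IN={b:3, c:1, d:2; rest ⊤}  OUT={c:9, d:2; rest ⊤}
  B3:  IN={c:9, d:2; rest ⊤}  OUT={c:-4, d:2; rest ⊤}
  B4:  IN={d:2; rest ⊤}  OUT=(all ⊤)

Merge at B2: IN[B2] = OUT[B1] = {a: ⊤, b: 3, c: 1, d: 2, e: ⊤, f: ⊤}
Applying B2's transfer function to that IN value gives OUT[B2] (row B2 above).

Answer: {a: ⊤, b: ⊤, c: 9, d: 2, e: ⊤, f: ⊤}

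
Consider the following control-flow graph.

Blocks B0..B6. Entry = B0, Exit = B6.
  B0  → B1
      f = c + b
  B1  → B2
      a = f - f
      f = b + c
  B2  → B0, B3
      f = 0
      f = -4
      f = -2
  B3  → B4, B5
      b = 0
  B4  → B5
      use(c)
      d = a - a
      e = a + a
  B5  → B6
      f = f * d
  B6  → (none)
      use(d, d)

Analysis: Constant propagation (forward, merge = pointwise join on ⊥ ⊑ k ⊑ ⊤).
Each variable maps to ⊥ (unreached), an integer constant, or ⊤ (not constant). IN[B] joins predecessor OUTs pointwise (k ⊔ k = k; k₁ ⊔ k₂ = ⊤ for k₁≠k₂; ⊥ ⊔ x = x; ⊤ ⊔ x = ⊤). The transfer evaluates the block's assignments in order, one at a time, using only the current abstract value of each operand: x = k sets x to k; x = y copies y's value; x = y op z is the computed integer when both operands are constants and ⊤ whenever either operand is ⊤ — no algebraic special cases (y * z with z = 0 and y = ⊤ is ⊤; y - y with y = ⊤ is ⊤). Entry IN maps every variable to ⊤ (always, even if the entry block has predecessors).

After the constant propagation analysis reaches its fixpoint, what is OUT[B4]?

Converged values:
  B0:   IN=(all ⊤)   OUT=(all ⊤)
  B1:   IN=(all ⊤)   OUT=(all ⊤)
  B2:   IN=(all ⊤)   OUT={f:-2; rest ⊤}
  B3:   IN={f:-2; rest ⊤}   OUT={b:0, f:-2; rest ⊤}
  B4:   IN={b:0, f:-2; rest ⊤}   OUT={b:0, f:-2; rest ⊤}
  B5:   IN={b:0, f:-2; rest ⊤}   OUT={b:0; rest ⊤}
  B6:   IN={b:0; rest ⊤}   OUT={b:0; rest ⊤}

Merge at B4: IN[B4] = OUT[B3] = {a: ⊤, b: 0, c: ⊤, d: ⊤, e: ⊤, f: -2}
Applying B4's transfer function to that IN value gives OUT[B4] (row B4 above).

Answer: {a: ⊤, b: 0, c: ⊤, d: ⊤, e: ⊤, f: -2}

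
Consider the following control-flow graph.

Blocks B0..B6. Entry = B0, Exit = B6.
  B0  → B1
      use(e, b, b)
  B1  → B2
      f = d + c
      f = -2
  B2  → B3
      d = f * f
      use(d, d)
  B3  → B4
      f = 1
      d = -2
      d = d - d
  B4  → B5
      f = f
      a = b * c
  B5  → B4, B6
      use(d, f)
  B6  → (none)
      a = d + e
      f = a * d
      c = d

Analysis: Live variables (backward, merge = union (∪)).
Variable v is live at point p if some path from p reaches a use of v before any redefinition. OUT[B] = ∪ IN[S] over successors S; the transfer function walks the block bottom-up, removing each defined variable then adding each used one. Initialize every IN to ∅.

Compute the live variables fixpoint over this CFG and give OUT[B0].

Answer: {b, c, d, e}

Derivation:
Per-block solution:
  B0:  IN={b, c, d, e}  OUT={b, c, d, e}
  B1:  IN={b, c, d, e}  OUT={b, c, e, f}
  B2:  IN={b, c, e, f}  OUT={b, c, e}
  B3:  IN={b, c, e}  OUT={b, c, d, e, f}
  B4:  IN={b, c, d, e, f}  OUT={b, c, d, e, f}
  B5:  IN={b, c, d, e, f}  OUT={b, c, d, e, f}
  B6:  IN={d, e}  OUT={}

Merge at B0: OUT[B0] = IN[B1] = {b, c, d, e}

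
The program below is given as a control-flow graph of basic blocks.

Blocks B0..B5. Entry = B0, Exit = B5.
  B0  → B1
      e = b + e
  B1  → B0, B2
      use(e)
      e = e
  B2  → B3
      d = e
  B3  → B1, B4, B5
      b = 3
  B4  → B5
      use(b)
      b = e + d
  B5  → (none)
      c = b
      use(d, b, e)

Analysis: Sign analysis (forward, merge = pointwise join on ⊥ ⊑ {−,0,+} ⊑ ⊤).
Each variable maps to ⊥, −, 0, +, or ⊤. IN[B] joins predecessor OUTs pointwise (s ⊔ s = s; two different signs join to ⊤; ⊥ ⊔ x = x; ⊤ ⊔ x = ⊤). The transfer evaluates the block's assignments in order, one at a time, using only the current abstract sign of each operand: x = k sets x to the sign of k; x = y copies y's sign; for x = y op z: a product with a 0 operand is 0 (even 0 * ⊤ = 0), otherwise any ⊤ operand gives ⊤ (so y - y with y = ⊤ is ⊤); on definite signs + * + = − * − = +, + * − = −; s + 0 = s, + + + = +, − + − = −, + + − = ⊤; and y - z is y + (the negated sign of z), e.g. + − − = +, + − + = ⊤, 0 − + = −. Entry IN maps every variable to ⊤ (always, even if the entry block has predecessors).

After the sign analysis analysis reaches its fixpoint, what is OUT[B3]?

Per-block solution:
  B0: | IN=(all ⊤) | OUT=(all ⊤)
  B1: | IN=(all ⊤) | OUT=(all ⊤)
  B2: | IN=(all ⊤) | OUT=(all ⊤)
  B3: | IN=(all ⊤) | OUT={b:+; rest ⊤}
  B4: | IN={b:+; rest ⊤} | OUT=(all ⊤)
  B5: | IN=(all ⊤) | OUT=(all ⊤)

Merge at B3: IN[B3] = OUT[B2] = {a: ⊤, b: ⊤, c: ⊤, d: ⊤, e: ⊤, f: ⊤}
Applying B3's transfer function to that IN value gives OUT[B3] (row B3 above).

Answer: {a: ⊤, b: +, c: ⊤, d: ⊤, e: ⊤, f: ⊤}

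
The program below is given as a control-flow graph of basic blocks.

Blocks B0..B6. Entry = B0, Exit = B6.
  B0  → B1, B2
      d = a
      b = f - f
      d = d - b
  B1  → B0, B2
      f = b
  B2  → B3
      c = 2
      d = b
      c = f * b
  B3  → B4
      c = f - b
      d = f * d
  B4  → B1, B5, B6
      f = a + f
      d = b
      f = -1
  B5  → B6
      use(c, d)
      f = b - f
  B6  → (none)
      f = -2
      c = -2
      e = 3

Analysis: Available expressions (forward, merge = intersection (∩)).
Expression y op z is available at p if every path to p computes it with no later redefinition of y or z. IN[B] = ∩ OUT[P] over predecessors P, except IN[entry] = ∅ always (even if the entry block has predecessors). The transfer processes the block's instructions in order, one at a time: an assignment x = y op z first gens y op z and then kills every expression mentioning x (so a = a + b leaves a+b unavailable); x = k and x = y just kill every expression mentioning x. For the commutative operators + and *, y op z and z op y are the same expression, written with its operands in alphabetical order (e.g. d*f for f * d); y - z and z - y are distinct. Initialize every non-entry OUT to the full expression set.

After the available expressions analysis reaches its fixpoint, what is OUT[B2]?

Per-block solution:
  B0:  IN={}  OUT={f-f}
  B1:  IN={}  OUT={}
  B2:  IN={}  OUT={b*f}
  B3:  IN={b*f}  OUT={b*f, f-b}
  B4:  IN={b*f, f-b}  OUT={}
  B5:  IN={}  OUT={}
  B6:  IN={}  OUT={}

Merge at B2: IN[B2] = OUT[B0] ∩ OUT[B1] = {}
Applying B2's transfer function to that IN value gives OUT[B2] (row B2 above).

Answer: {b*f}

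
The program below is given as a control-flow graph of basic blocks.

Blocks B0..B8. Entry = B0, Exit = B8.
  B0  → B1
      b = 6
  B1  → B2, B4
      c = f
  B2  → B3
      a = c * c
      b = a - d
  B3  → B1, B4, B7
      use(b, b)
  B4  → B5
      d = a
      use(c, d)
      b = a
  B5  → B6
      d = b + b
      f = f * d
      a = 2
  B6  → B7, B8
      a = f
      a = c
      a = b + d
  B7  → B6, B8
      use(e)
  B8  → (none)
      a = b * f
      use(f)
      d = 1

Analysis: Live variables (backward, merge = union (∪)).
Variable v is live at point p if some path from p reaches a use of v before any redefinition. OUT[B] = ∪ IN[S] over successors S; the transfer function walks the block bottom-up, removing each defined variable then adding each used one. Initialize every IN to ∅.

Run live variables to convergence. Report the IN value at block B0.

Converged values:
  B0:   IN={a, d, e, f}   OUT={a, d, e, f}
  B1:   IN={a, d, e, f}   OUT={a, c, d, e, f}
  B2:   IN={c, d, e, f}   OUT={a, b, c, d, e, f}
  B3:   IN={a, b, c, d, e, f}   OUT={a, b, c, d, e, f}
  B4:   IN={a, c, e, f}   OUT={b, c, e, f}
  B5:   IN={b, c, e, f}   OUT={b, c, d, e, f}
  B6:   IN={b, c, d, e, f}   OUT={b, c, d, e, f}
  B7:   IN={b, c, d, e, f}   OUT={b, c, d, e, f}
  B8:   IN={b, f}   OUT={}

Merge at B0: OUT[B0] = IN[B1] = {a, d, e, f}
Applying B0's transfer function to that OUT value gives IN[B0] (row B0 above).

Answer: {a, d, e, f}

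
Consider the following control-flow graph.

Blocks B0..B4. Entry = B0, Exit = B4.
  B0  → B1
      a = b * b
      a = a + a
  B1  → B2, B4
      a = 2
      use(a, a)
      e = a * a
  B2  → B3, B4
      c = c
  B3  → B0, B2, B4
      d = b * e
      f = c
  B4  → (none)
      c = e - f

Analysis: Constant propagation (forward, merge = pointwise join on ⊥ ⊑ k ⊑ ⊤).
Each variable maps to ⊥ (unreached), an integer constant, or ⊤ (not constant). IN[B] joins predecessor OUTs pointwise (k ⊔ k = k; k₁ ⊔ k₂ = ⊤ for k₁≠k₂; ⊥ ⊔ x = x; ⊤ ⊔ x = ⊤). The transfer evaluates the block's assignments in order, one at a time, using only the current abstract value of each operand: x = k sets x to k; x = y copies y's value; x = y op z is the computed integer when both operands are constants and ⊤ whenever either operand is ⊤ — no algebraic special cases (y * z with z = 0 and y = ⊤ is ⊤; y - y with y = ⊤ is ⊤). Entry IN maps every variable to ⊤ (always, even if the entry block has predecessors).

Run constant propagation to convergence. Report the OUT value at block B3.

Fixpoint table:
  B0: | IN=(all ⊤) | OUT=(all ⊤)
  B1: | IN=(all ⊤) | OUT={a:2, e:4; rest ⊤}
  B2: | IN={a:2, e:4; rest ⊤} | OUT={a:2, e:4; rest ⊤}
  B3: | IN={a:2, e:4; rest ⊤} | OUT={a:2, e:4; rest ⊤}
  B4: | IN={a:2, e:4; rest ⊤} | OUT={a:2, e:4; rest ⊤}

Merge at B3: IN[B3] = OUT[B2] = {a: 2, b: ⊤, c: ⊤, d: ⊤, e: 4, f: ⊤}
Applying B3's transfer function to that IN value gives OUT[B3] (row B3 above).

Answer: {a: 2, b: ⊤, c: ⊤, d: ⊤, e: 4, f: ⊤}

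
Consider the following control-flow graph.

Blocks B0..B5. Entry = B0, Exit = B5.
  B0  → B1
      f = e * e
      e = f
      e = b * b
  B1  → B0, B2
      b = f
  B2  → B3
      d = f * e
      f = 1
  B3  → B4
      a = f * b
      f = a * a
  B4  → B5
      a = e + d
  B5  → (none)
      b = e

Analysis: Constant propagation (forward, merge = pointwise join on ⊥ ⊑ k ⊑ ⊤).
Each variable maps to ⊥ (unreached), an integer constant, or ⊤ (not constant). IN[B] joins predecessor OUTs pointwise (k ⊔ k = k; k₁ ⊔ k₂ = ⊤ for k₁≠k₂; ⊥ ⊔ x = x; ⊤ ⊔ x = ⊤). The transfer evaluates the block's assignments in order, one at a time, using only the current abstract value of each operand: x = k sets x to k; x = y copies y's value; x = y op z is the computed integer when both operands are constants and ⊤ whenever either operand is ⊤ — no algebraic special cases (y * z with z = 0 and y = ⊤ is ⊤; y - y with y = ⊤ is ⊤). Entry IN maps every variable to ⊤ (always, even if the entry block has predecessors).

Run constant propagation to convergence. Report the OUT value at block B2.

Answer: {a: ⊤, b: ⊤, c: ⊤, d: ⊤, e: ⊤, f: 1}

Working:
Per-block solution:
  B0: | IN=(all ⊤) | OUT=(all ⊤)
  B1: | IN=(all ⊤) | OUT=(all ⊤)
  B2: | IN=(all ⊤) | OUT={f:1; rest ⊤}
  B3: | IN={f:1; rest ⊤} | OUT=(all ⊤)
  B4: | IN=(all ⊤) | OUT=(all ⊤)
  B5: | IN=(all ⊤) | OUT=(all ⊤)

Merge at B2: IN[B2] = OUT[B1] = {a: ⊤, b: ⊤, c: ⊤, d: ⊤, e: ⊤, f: ⊤}
Applying B2's transfer function to that IN value gives OUT[B2] (row B2 above).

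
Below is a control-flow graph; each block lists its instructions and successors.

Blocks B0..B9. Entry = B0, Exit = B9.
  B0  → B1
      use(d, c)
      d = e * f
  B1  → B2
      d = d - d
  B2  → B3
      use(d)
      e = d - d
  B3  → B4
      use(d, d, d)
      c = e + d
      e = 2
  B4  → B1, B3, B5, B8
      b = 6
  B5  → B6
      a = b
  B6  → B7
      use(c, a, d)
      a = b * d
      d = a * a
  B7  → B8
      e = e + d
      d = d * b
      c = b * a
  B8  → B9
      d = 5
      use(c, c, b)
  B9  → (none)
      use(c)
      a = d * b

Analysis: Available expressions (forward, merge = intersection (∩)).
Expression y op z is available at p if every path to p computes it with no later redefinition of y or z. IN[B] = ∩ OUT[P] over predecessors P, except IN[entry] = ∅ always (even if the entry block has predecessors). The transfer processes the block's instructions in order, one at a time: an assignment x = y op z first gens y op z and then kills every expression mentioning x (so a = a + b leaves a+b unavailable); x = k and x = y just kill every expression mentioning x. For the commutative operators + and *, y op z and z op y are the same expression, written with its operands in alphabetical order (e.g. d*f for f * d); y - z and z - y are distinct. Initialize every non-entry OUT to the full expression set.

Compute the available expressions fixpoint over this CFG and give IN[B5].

Answer: {d-d}

Trace:
Per-block solution:
  B0: | IN={} | OUT={e*f}
  B1: | IN={} | OUT={}
  B2: | IN={} | OUT={d-d}
  B3: | IN={d-d} | OUT={d-d}
  B4: | IN={d-d} | OUT={d-d}
  B5: | IN={d-d} | OUT={d-d}
  B6: | IN={d-d} | OUT={a*a}
  B7: | IN={a*a} | OUT={a*a, a*b}
  B8: | IN={} | OUT={}
  B9: | IN={} | OUT={b*d}

Merge at B5: IN[B5] = OUT[B4] = {d-d}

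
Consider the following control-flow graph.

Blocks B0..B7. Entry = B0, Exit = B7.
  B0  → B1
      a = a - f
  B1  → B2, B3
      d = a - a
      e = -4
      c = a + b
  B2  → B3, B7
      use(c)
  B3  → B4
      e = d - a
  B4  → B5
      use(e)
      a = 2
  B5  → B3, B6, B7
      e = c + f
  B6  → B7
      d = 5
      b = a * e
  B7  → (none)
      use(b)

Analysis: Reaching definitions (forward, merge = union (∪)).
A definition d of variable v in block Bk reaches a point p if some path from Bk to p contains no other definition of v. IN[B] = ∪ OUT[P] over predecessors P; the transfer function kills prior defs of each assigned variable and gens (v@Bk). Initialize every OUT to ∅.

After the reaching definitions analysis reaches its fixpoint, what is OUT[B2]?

Answer: {a@B0, c@B1, d@B1, e@B1}

Working:
Per-block solution:
  B0:  IN={}  OUT={a@B0}
  B1:  IN={a@B0}  OUT={a@B0, c@B1, d@B1, e@B1}
  B2:  IN={a@B0, c@B1, d@B1, e@B1}  OUT={a@B0, c@B1, d@B1, e@B1}
  B3:  IN={a@B0, a@B4, c@B1, d@B1, e@B1, e@B5}  OUT={a@B0, a@B4, c@B1, d@B1, e@B3}
  B4:  IN={a@B0, a@B4, c@B1, d@B1, e@B3}  OUT={a@B4, c@B1, d@B1, e@B3}
  B5:  IN={a@B4, c@B1, d@B1, e@B3}  OUT={a@B4, c@B1, d@B1, e@B5}
  B6:  IN={a@B4, c@B1, d@B1, e@B5}  OUT={a@B4, b@B6, c@B1, d@B6, e@B5}
  B7:  IN={a@B0, a@B4, b@B6, c@B1, d@B1, d@B6, e@B1, e@B5}  OUT={a@B0, a@B4, b@B6, c@B1, d@B1, d@B6, e@B1, e@B5}

Merge at B2: IN[B2] = OUT[B1] = {a@B0, c@B1, d@B1, e@B1}
Applying B2's transfer function to that IN value gives OUT[B2] (row B2 above).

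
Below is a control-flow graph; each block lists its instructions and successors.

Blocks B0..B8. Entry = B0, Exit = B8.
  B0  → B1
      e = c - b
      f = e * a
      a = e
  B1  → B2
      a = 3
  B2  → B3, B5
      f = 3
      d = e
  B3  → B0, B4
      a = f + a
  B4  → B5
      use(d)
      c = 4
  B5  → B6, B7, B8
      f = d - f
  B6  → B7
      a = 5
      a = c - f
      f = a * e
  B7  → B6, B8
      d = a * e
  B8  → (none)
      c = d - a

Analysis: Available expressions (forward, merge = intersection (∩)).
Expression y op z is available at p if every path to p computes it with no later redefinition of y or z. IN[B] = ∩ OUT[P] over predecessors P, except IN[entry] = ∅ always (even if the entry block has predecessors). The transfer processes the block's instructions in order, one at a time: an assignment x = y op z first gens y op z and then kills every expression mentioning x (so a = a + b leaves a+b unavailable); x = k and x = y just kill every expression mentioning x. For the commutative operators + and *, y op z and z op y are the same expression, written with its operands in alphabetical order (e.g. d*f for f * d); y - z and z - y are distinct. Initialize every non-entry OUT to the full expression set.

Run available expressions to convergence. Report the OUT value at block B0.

Answer: {c-b}

Trace:
Per-block solution:
  B0:   IN={}   OUT={c-b}
  B1:   IN={c-b}   OUT={c-b}
  B2:   IN={c-b}   OUT={c-b}
  B3:   IN={c-b}   OUT={c-b}
  B4:   IN={c-b}   OUT={}
  B5:   IN={}   OUT={}
  B6:   IN={}   OUT={a*e}
  B7:   IN={}   OUT={a*e}
  B8:   IN={}   OUT={d-a}

Merge at B0 (entry node, so the boundary value {} is joined with the incoming edge(s)): IN[B0] = {} ∩ OUT[B3] = {}
Applying B0's transfer function to that IN value gives OUT[B0] (row B0 above).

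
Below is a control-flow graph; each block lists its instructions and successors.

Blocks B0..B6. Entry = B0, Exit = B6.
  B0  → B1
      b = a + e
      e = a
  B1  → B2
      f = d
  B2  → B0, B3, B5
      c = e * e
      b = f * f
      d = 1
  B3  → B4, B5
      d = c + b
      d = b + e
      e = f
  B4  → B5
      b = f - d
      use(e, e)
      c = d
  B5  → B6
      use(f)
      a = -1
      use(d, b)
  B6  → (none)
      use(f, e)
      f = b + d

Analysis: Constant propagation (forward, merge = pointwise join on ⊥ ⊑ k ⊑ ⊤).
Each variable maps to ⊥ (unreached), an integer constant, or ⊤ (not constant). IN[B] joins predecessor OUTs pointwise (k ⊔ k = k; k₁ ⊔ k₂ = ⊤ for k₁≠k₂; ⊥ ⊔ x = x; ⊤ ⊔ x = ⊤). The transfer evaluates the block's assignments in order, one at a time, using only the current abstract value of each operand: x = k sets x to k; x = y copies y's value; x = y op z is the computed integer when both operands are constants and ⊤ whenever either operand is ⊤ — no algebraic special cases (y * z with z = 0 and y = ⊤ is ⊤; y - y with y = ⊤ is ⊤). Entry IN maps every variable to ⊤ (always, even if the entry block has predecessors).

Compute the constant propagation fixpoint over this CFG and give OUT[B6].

Converged values:
  B0:   IN=(all ⊤)   OUT=(all ⊤)
  B1:   IN=(all ⊤)   OUT=(all ⊤)
  B2:   IN=(all ⊤)   OUT={d:1; rest ⊤}
  B3:   IN={d:1; rest ⊤}   OUT=(all ⊤)
  B4:   IN=(all ⊤)   OUT=(all ⊤)
  B5:   IN=(all ⊤)   OUT={a:-1; rest ⊤}
  B6:   IN={a:-1; rest ⊤}   OUT={a:-1; rest ⊤}

Merge at B6: IN[B6] = OUT[B5] = {a: -1, b: ⊤, c: ⊤, d: ⊤, e: ⊤, f: ⊤}
Applying B6's transfer function to that IN value gives OUT[B6] (row B6 above).

Answer: {a: -1, b: ⊤, c: ⊤, d: ⊤, e: ⊤, f: ⊤}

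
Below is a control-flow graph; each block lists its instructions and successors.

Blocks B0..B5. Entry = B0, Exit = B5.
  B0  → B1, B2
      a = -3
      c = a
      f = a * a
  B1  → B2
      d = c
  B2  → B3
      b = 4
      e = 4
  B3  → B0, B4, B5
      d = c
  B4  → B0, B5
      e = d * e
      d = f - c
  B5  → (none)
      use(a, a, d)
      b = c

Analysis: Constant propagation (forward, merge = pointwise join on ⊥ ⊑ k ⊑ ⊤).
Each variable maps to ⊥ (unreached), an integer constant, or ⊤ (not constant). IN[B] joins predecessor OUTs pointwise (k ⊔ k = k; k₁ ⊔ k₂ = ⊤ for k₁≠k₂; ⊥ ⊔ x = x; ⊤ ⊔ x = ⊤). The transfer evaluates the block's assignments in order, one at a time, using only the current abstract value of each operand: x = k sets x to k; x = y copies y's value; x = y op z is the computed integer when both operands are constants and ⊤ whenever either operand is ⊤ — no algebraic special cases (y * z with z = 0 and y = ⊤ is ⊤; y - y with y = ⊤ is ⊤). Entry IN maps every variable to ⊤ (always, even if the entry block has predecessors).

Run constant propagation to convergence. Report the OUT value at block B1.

Answer: {a: -3, b: ⊤, c: -3, d: -3, e: ⊤, f: 9}

Working:
Fixpoint table:
  B0:  IN=(all ⊤)  OUT={a:-3, c:-3, f:9; rest ⊤}
  B1:  IN={a:-3, c:-3, f:9; rest ⊤}  OUT={a:-3, c:-3, d:-3, f:9; rest ⊤}
  B2:  IN={a:-3, c:-3, f:9; rest ⊤}  OUT={a:-3, b:4, c:-3, e:4, f:9; rest ⊤}
  B3:  IN={a:-3, b:4, c:-3, e:4, f:9; rest ⊤}  OUT={a:-3, b:4, c:-3, d:-3, e:4, f:9; rest ⊤}
  B4:  IN={a:-3, b:4, c:-3, d:-3, e:4, f:9; rest ⊤}  OUT={a:-3, b:4, c:-3, d:12, e:-12, f:9; rest ⊤}
  B5:  IN={a:-3, b:4, c:-3, f:9; rest ⊤}  OUT={a:-3, b:-3, c:-3, f:9; rest ⊤}

Merge at B1: IN[B1] = OUT[B0] = {a: -3, b: ⊤, c: -3, d: ⊤, e: ⊤, f: 9}
Applying B1's transfer function to that IN value gives OUT[B1] (row B1 above).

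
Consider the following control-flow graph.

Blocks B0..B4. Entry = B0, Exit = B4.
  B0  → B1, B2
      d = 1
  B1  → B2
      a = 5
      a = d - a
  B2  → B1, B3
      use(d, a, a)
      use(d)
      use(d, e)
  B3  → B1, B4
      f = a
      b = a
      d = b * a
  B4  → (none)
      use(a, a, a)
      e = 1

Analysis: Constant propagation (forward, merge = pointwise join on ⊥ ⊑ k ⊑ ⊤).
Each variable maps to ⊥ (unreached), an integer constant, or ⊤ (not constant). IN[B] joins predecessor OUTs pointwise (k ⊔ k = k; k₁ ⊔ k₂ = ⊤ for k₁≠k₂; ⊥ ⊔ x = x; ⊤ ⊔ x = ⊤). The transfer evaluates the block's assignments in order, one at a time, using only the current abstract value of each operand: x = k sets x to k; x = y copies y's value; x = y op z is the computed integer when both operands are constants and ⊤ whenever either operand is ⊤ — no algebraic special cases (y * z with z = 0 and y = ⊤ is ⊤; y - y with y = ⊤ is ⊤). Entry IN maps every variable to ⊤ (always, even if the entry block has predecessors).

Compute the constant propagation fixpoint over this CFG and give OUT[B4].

Fixpoint table:
  B0:   IN=(all ⊤)   OUT={d:1; rest ⊤}
  B1:   IN=(all ⊤)   OUT=(all ⊤)
  B2:   IN=(all ⊤)   OUT=(all ⊤)
  B3:   IN=(all ⊤)   OUT=(all ⊤)
  B4:   IN=(all ⊤)   OUT={e:1; rest ⊤}

Merge at B4: IN[B4] = OUT[B3] = {a: ⊤, b: ⊤, c: ⊤, d: ⊤, e: ⊤, f: ⊤}
Applying B4's transfer function to that IN value gives OUT[B4] (row B4 above).

Answer: {a: ⊤, b: ⊤, c: ⊤, d: ⊤, e: 1, f: ⊤}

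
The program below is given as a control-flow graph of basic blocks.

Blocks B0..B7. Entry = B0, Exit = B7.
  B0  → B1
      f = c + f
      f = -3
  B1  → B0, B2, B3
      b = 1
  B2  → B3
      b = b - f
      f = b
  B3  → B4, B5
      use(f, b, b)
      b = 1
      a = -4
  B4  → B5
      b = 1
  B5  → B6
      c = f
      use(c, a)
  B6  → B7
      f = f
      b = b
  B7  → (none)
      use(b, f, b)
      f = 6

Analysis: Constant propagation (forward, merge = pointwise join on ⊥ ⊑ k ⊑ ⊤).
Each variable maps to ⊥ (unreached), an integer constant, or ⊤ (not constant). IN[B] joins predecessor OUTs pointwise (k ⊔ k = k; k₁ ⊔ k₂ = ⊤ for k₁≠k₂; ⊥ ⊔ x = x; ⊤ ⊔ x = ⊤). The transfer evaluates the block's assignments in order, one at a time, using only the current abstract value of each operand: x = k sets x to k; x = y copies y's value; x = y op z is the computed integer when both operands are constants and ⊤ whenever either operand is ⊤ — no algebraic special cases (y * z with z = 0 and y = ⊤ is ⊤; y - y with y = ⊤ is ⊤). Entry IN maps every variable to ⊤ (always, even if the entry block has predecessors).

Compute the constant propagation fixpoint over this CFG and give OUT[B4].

Converged values:
  B0: | IN=(all ⊤) | OUT={f:-3; rest ⊤}
  B1: | IN={f:-3; rest ⊤} | OUT={b:1, f:-3; rest ⊤}
  B2: | IN={b:1, f:-3; rest ⊤} | OUT={b:4, f:4; rest ⊤}
  B3: | IN=(all ⊤) | OUT={a:-4, b:1; rest ⊤}
  B4: | IN={a:-4, b:1; rest ⊤} | OUT={a:-4, b:1; rest ⊤}
  B5: | IN={a:-4, b:1; rest ⊤} | OUT={a:-4, b:1; rest ⊤}
  B6: | IN={a:-4, b:1; rest ⊤} | OUT={a:-4, b:1; rest ⊤}
  B7: | IN={a:-4, b:1; rest ⊤} | OUT={a:-4, b:1, f:6; rest ⊤}

Merge at B4: IN[B4] = OUT[B3] = {a: -4, b: 1, c: ⊤, d: ⊤, e: ⊤, f: ⊤}
Applying B4's transfer function to that IN value gives OUT[B4] (row B4 above).

Answer: {a: -4, b: 1, c: ⊤, d: ⊤, e: ⊤, f: ⊤}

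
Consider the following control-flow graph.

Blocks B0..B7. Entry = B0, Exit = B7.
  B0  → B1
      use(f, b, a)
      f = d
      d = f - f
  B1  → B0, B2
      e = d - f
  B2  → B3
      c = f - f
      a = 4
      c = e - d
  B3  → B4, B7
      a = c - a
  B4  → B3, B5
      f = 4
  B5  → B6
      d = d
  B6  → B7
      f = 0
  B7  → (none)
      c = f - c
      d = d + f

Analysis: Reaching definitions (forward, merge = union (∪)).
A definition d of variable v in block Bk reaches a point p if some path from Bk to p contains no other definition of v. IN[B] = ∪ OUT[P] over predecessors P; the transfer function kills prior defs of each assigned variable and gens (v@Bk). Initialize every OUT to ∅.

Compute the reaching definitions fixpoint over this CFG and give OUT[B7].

Answer: {a@B3, c@B7, d@B7, e@B1, f@B0, f@B4, f@B6}

Trace:
Fixpoint table:
  B0: | IN={d@B0, e@B1, f@B0} | OUT={d@B0, e@B1, f@B0}
  B1: | IN={d@B0, e@B1, f@B0} | OUT={d@B0, e@B1, f@B0}
  B2: | IN={d@B0, e@B1, f@B0} | OUT={a@B2, c@B2, d@B0, e@B1, f@B0}
  B3: | IN={a@B2, a@B3, c@B2, d@B0, e@B1, f@B0, f@B4} | OUT={a@B3, c@B2, d@B0, e@B1, f@B0, f@B4}
  B4: | IN={a@B3, c@B2, d@B0, e@B1, f@B0, f@B4} | OUT={a@B3, c@B2, d@B0, e@B1, f@B4}
  B5: | IN={a@B3, c@B2, d@B0, e@B1, f@B4} | OUT={a@B3, c@B2, d@B5, e@B1, f@B4}
  B6: | IN={a@B3, c@B2, d@B5, e@B1, f@B4} | OUT={a@B3, c@B2, d@B5, e@B1, f@B6}
  B7: | IN={a@B3, c@B2, d@B0, d@B5, e@B1, f@B0, f@B4, f@B6} | OUT={a@B3, c@B7, d@B7, e@B1, f@B0, f@B4, f@B6}

Merge at B7: IN[B7] = OUT[B3] ⊔ OUT[B6] = {a@B3, c@B2, d@B0, d@B5, e@B1, f@B0, f@B4, f@B6}
Applying B7's transfer function to that IN value gives OUT[B7] (row B7 above).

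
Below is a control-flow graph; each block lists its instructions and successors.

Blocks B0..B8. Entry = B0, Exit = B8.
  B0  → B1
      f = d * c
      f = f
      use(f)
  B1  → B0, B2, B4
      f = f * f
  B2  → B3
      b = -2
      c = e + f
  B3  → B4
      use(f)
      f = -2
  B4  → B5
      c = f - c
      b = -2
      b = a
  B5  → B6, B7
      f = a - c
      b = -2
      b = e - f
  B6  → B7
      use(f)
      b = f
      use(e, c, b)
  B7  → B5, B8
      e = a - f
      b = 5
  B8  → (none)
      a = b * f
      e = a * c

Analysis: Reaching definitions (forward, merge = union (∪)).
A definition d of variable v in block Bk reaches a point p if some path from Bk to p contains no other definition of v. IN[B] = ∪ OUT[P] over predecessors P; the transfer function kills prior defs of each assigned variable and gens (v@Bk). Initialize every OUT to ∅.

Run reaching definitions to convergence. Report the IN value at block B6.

Converged values:
  B0: | IN={f@B1} | OUT={f@B0}
  B1: | IN={f@B0} | OUT={f@B1}
  B2: | IN={f@B1} | OUT={b@B2, c@B2, f@B1}
  B3: | IN={b@B2, c@B2, f@B1} | OUT={b@B2, c@B2, f@B3}
  B4: | IN={b@B2, c@B2, f@B1, f@B3} | OUT={b@B4, c@B4, f@B1, f@B3}
  B5: | IN={b@B4, b@B7, c@B4, e@B7, f@B1, f@B3, f@B5} | OUT={b@B5, c@B4, e@B7, f@B5}
  B6: | IN={b@B5, c@B4, e@B7, f@B5} | OUT={b@B6, c@B4, e@B7, f@B5}
  B7: | IN={b@B5, b@B6, c@B4, e@B7, f@B5} | OUT={b@B7, c@B4, e@B7, f@B5}
  B8: | IN={b@B7, c@B4, e@B7, f@B5} | OUT={a@B8, b@B7, c@B4, e@B8, f@B5}

Merge at B6: IN[B6] = OUT[B5] = {b@B5, c@B4, e@B7, f@B5}

Answer: {b@B5, c@B4, e@B7, f@B5}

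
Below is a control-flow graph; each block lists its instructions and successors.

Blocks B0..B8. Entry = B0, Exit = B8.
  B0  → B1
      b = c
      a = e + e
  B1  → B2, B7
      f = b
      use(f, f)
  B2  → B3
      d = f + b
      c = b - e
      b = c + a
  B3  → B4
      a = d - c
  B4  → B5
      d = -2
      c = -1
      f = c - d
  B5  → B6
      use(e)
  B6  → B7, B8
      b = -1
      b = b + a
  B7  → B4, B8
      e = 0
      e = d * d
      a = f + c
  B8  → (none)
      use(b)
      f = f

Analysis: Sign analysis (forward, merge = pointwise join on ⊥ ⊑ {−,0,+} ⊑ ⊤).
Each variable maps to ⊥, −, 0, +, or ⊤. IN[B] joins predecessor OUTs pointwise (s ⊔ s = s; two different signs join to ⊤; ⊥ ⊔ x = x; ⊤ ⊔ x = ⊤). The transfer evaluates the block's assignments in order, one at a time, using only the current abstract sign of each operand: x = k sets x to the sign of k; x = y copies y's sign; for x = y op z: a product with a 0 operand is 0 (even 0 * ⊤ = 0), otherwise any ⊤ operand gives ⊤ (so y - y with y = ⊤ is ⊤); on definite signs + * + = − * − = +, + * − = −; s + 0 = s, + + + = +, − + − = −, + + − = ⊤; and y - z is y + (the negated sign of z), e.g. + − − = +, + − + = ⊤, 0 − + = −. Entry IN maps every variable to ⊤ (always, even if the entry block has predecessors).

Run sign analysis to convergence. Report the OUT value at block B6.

Per-block solution:
  B0:  IN=(all ⊤)  OUT=(all ⊤)
  B1:  IN=(all ⊤)  OUT=(all ⊤)
  B2:  IN=(all ⊤)  OUT=(all ⊤)
  B3:  IN=(all ⊤)  OUT=(all ⊤)
  B4:  IN=(all ⊤)  OUT={c:-, d:-; rest ⊤}
  B5:  IN={c:-, d:-; rest ⊤}  OUT={c:-, d:-; rest ⊤}
  B6:  IN={c:-, d:-; rest ⊤}  OUT={c:-, d:-; rest ⊤}
  B7:  IN=(all ⊤)  OUT=(all ⊤)
  B8:  IN=(all ⊤)  OUT=(all ⊤)

Merge at B6: IN[B6] = OUT[B5] = {a: ⊤, b: ⊤, c: -, d: -, e: ⊤, f: ⊤}
Applying B6's transfer function to that IN value gives OUT[B6] (row B6 above).

Answer: {a: ⊤, b: ⊤, c: -, d: -, e: ⊤, f: ⊤}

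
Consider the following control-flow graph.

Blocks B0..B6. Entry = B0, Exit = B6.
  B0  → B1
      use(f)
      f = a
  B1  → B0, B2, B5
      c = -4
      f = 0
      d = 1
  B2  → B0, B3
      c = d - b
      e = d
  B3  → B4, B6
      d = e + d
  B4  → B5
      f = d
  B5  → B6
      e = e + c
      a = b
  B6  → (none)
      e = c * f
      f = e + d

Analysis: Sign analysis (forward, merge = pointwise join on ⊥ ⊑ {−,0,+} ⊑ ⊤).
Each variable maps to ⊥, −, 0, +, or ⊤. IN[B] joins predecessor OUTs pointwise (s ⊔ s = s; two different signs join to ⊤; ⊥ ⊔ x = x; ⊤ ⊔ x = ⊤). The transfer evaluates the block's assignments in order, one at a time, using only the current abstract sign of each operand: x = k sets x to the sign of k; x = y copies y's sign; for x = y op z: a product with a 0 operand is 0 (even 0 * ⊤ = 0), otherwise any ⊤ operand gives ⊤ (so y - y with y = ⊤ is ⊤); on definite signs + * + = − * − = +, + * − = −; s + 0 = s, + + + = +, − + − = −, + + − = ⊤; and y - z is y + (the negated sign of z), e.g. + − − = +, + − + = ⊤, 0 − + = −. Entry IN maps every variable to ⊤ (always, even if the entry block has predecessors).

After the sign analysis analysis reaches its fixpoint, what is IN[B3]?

Answer: {a: ⊤, b: ⊤, c: ⊤, d: +, e: +, f: 0}

Trace:
Fixpoint table:
  B0:  IN=(all ⊤)  OUT=(all ⊤)
  B1:  IN=(all ⊤)  OUT={c:-, d:+, f:0; rest ⊤}
  B2:  IN={c:-, d:+, f:0; rest ⊤}  OUT={d:+, e:+, f:0; rest ⊤}
  B3:  IN={d:+, e:+, f:0; rest ⊤}  OUT={d:+, e:+, f:0; rest ⊤}
  B4:  IN={d:+, e:+, f:0; rest ⊤}  OUT={d:+, e:+, f:+; rest ⊤}
  B5:  IN={d:+; rest ⊤}  OUT={d:+; rest ⊤}
  B6:  IN={d:+; rest ⊤}  OUT={d:+; rest ⊤}

Merge at B3: IN[B3] = OUT[B2] = {a: ⊤, b: ⊤, c: ⊤, d: +, e: +, f: 0}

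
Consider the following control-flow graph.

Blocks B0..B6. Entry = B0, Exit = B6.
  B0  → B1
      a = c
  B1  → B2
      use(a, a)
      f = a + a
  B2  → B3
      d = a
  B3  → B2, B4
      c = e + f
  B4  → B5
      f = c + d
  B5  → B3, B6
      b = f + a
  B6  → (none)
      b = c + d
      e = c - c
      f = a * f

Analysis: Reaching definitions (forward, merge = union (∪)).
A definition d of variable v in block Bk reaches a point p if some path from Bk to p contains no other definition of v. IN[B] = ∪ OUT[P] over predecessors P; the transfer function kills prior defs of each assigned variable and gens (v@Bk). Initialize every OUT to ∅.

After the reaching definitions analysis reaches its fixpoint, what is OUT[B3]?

Answer: {a@B0, b@B5, c@B3, d@B2, f@B1, f@B4}

Working:
Converged values:
  B0:  IN={}  OUT={a@B0}
  B1:  IN={a@B0}  OUT={a@B0, f@B1}
  B2:  IN={a@B0, b@B5, c@B3, d@B2, f@B1, f@B4}  OUT={a@B0, b@B5, c@B3, d@B2, f@B1, f@B4}
  B3:  IN={a@B0, b@B5, c@B3, d@B2, f@B1, f@B4}  OUT={a@B0, b@B5, c@B3, d@B2, f@B1, f@B4}
  B4:  IN={a@B0, b@B5, c@B3, d@B2, f@B1, f@B4}  OUT={a@B0, b@B5, c@B3, d@B2, f@B4}
  B5:  IN={a@B0, b@B5, c@B3, d@B2, f@B4}  OUT={a@B0, b@B5, c@B3, d@B2, f@B4}
  B6:  IN={a@B0, b@B5, c@B3, d@B2, f@B4}  OUT={a@B0, b@B6, c@B3, d@B2, e@B6, f@B6}

Merge at B3: IN[B3] = OUT[B2] ⊔ OUT[B5] = {a@B0, b@B5, c@B3, d@B2, f@B1, f@B4}
Applying B3's transfer function to that IN value gives OUT[B3] (row B3 above).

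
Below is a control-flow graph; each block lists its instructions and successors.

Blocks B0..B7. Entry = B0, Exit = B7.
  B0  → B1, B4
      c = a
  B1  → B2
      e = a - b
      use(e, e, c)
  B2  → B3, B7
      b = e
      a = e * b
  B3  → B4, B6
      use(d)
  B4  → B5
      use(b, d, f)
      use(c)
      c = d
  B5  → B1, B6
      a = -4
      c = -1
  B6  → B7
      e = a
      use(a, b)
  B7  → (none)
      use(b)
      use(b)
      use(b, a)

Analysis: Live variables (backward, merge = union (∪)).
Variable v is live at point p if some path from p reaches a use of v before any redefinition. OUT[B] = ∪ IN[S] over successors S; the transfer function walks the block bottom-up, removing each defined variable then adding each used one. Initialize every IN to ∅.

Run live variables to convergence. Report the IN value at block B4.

Answer: {b, c, d, f}

Trace:
Converged values:
  B0:   IN={a, b, d, f}   OUT={a, b, c, d, f}
  B1:   IN={a, b, c, d, f}   OUT={c, d, e, f}
  B2:   IN={c, d, e, f}   OUT={a, b, c, d, f}
  B3:   IN={a, b, c, d, f}   OUT={a, b, c, d, f}
  B4:   IN={b, c, d, f}   OUT={b, d, f}
  B5:   IN={b, d, f}   OUT={a, b, c, d, f}
  B6:   IN={a, b}   OUT={a, b}
  B7:   IN={a, b}   OUT={}

Merge at B4: OUT[B4] = IN[B5] = {b, d, f}
Applying B4's transfer function to that OUT value gives IN[B4] (row B4 above).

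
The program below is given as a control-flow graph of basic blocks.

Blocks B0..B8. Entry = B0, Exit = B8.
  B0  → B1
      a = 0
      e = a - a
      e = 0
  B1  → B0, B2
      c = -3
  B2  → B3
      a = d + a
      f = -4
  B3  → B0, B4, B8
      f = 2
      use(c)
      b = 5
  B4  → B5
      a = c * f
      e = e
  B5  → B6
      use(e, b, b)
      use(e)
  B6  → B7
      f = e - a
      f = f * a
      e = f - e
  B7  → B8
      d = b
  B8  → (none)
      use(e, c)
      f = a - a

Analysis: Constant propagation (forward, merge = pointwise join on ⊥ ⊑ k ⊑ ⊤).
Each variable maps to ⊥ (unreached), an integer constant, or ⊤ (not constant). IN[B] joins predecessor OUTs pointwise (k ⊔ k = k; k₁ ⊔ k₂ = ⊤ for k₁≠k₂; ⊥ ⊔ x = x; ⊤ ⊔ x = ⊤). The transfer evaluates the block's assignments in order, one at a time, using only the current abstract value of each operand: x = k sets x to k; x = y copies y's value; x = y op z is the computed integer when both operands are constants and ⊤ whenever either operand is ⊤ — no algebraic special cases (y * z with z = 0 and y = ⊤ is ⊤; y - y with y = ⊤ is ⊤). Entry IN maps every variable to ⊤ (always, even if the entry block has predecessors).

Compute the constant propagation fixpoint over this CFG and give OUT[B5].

Answer: {a: -6, b: 5, c: -3, d: ⊤, e: 0, f: 2}

Derivation:
Per-block solution:
  B0:   IN=(all ⊤)   OUT={a:0, e:0; rest ⊤}
  B1:   IN={a:0, e:0; rest ⊤}   OUT={a:0, c:-3, e:0; rest ⊤}
  B2:   IN={a:0, c:-3, e:0; rest ⊤}   OUT={c:-3, e:0, f:-4; rest ⊤}
  B3:   IN={c:-3, e:0, f:-4; rest ⊤}   OUT={b:5, c:-3, e:0, f:2; rest ⊤}
  B4:   IN={b:5, c:-3, e:0, f:2; rest ⊤}   OUT={a:-6, b:5, c:-3, e:0, f:2; rest ⊤}
  B5:   IN={a:-6, b:5, c:-3, e:0, f:2; rest ⊤}   OUT={a:-6, b:5, c:-3, e:0, f:2; rest ⊤}
  B6:   IN={a:-6, b:5, c:-3, e:0, f:2; rest ⊤}   OUT={a:-6, b:5, c:-3, e:-36, f:-36; rest ⊤}
  B7:   IN={a:-6, b:5, c:-3, e:-36, f:-36; rest ⊤}   OUT={a:-6, b:5, c:-3, d:5, e:-36, f:-36; rest ⊤}
  B8:   IN={b:5, c:-3; rest ⊤}   OUT={b:5, c:-3; rest ⊤}

Merge at B5: IN[B5] = OUT[B4] = {a: -6, b: 5, c: -3, d: ⊤, e: 0, f: 2}
Applying B5's transfer function to that IN value gives OUT[B5] (row B5 above).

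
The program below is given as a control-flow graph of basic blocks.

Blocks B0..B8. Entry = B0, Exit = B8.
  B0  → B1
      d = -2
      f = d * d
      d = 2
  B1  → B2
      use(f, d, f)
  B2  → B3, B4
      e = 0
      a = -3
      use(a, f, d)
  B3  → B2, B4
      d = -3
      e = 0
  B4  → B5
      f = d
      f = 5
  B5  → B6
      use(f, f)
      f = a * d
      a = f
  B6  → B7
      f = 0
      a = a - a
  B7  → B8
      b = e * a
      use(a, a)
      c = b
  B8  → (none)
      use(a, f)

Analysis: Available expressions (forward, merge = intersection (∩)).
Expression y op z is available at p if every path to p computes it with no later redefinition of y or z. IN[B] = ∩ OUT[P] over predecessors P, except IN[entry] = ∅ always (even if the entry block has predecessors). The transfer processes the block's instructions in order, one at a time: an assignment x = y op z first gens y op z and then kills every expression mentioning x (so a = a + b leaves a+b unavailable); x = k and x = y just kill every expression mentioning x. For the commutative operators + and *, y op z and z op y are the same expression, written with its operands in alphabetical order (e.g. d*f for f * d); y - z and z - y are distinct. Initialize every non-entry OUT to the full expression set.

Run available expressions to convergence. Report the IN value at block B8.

Answer: {a*e}

Derivation:
Converged values:
  B0:  IN={}  OUT={}
  B1:  IN={}  OUT={}
  B2:  IN={}  OUT={}
  B3:  IN={}  OUT={}
  B4:  IN={}  OUT={}
  B5:  IN={}  OUT={}
  B6:  IN={}  OUT={}
  B7:  IN={}  OUT={a*e}
  B8:  IN={a*e}  OUT={a*e}

Merge at B8: IN[B8] = OUT[B7] = {a*e}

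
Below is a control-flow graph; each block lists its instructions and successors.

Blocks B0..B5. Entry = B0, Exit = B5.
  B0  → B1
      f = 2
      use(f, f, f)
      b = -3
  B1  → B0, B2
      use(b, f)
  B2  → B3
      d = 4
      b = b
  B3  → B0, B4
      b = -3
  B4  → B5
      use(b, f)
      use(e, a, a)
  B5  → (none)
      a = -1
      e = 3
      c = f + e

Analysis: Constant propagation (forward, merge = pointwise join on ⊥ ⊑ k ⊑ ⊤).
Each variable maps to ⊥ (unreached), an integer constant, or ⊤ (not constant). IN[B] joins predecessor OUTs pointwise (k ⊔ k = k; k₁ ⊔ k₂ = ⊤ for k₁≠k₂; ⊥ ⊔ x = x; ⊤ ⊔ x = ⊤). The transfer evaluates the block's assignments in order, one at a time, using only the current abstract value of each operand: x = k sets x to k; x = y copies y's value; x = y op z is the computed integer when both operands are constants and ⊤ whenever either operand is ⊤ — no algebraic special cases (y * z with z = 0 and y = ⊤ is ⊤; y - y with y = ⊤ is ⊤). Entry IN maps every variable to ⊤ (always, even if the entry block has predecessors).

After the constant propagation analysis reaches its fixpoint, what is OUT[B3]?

Answer: {a: ⊤, b: -3, c: ⊤, d: 4, e: ⊤, f: 2}

Derivation:
Converged values:
  B0: | IN=(all ⊤) | OUT={b:-3, f:2; rest ⊤}
  B1: | IN={b:-3, f:2; rest ⊤} | OUT={b:-3, f:2; rest ⊤}
  B2: | IN={b:-3, f:2; rest ⊤} | OUT={b:-3, d:4, f:2; rest ⊤}
  B3: | IN={b:-3, d:4, f:2; rest ⊤} | OUT={b:-3, d:4, f:2; rest ⊤}
  B4: | IN={b:-3, d:4, f:2; rest ⊤} | OUT={b:-3, d:4, f:2; rest ⊤}
  B5: | IN={b:-3, d:4, f:2; rest ⊤} | OUT={a:-1, b:-3, c:5, d:4, e:3, f:2; rest ⊤}

Merge at B3: IN[B3] = OUT[B2] = {a: ⊤, b: -3, c: ⊤, d: 4, e: ⊤, f: 2}
Applying B3's transfer function to that IN value gives OUT[B3] (row B3 above).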